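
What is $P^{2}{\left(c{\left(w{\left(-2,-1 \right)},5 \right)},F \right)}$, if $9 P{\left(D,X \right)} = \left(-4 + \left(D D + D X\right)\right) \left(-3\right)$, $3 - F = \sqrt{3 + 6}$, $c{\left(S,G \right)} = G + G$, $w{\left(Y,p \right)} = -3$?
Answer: $1024$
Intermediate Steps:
$c{\left(S,G \right)} = 2 G$
$F = 0$ ($F = 3 - \sqrt{3 + 6} = 3 - \sqrt{9} = 3 - 3 = 0$)
$P{\left(D,X \right)} = \frac{4}{3} - \frac{D^{2}}{3} - \frac{D X}{3}$ ($P{\left(D,X \right)} = \frac{\left(-4 + \left(D D + D X\right)\right) \left(-3\right)}{9} = \frac{\left(-4 + \left(D^{2} + D X\right)\right) \left(-3\right)}{9} = \frac{\left(-4 + D^{2} + D X\right) \left(-3\right)}{9} = \frac{12 - 3 D^{2} - 3 D X}{9} = \frac{4}{3} - \frac{D^{2}}{3} - \frac{D X}{3}$)
$P^{2}{\left(c{\left(w{\left(-2,-1 \right)},5 \right)},F \right)} = \left(\frac{4}{3} - \frac{\left(2 \cdot 5\right)^{2}}{3} - \frac{1}{3} \cdot 2 \cdot 5 \cdot 0\right)^{2} = \left(\frac{4}{3} - \frac{10^{2}}{3} - \frac{10}{3} \cdot 0\right)^{2} = \left(\frac{4}{3} - \frac{100}{3} + 0\right)^{2} = \left(-32\right)^{2} = 1024$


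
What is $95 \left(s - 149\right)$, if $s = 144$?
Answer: $-475$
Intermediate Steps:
$95 \left(s - 149\right) = 95 \left(144 - 149\right) = 95 \left(-5\right) = -475$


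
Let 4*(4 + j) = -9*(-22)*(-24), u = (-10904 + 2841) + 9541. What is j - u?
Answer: -2670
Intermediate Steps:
u = 1478 (u = -8063 + 9541 = 1478)
j = -1192 (j = -4 + (-9*(-22)*(-24))/4 = -4 + (198*(-24))/4 = -4 + (1/4)*(-4752) = -4 - 1188 = -1192)
j - u = -1192 - 1*1478 = -1192 - 1478 = -2670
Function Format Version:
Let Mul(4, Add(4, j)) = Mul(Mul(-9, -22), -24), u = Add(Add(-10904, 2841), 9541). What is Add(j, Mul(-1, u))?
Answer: -2670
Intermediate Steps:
u = 1478 (u = Add(-8063, 9541) = 1478)
j = -1192 (j = Add(-4, Mul(Rational(1, 4), Mul(Mul(-9, -22), -24))) = Add(-4, Mul(Rational(1, 4), Mul(198, -24))) = Add(-4, Mul(Rational(1, 4), -4752)) = Add(-4, -1188) = -1192)
Add(j, Mul(-1, u)) = Add(-1192, Mul(-1, 1478)) = Add(-1192, -1478) = -2670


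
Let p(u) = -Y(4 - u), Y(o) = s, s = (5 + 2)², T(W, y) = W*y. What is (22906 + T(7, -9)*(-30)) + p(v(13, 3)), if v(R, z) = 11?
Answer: 24747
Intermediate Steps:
s = 49 (s = 7² = 49)
Y(o) = 49
p(u) = -49 (p(u) = -1*49 = -49)
(22906 + T(7, -9)*(-30)) + p(v(13, 3)) = (22906 + (7*(-9))*(-30)) - 49 = (22906 - 63*(-30)) - 49 = (22906 + 1890) - 49 = 24796 - 49 = 24747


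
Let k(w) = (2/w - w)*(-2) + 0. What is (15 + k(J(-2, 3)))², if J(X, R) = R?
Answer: 3481/9 ≈ 386.78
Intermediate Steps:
k(w) = -4/w + 2*w (k(w) = (-w + 2/w)*(-2) + 0 = (-4/w + 2*w) + 0 = -4/w + 2*w)
(15 + k(J(-2, 3)))² = (15 + (-4/3 + 2*3))² = (15 + (-4*⅓ + 6))² = (15 + (-4/3 + 6))² = (15 + 14/3)² = (59/3)² = 3481/9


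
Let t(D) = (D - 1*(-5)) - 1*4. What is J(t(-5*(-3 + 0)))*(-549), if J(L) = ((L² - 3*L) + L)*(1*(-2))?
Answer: 245952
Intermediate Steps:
t(D) = 1 + D (t(D) = (D + 5) - 4 = (5 + D) - 4 = 1 + D)
J(L) = -2*L² + 4*L (J(L) = (L² - 2*L)*(-2) = -2*L² + 4*L)
J(t(-5*(-3 + 0)))*(-549) = (2*(1 - 5*(-3 + 0))*(2 - (1 - 5*(-3 + 0))))*(-549) = (2*(1 - 5*(-3))*(2 - (1 - 5*(-3))))*(-549) = (2*(1 + 15)*(2 - (1 + 15)))*(-549) = (2*16*(2 - 1*16))*(-549) = (2*16*(2 - 16))*(-549) = (2*16*(-14))*(-549) = -448*(-549) = 245952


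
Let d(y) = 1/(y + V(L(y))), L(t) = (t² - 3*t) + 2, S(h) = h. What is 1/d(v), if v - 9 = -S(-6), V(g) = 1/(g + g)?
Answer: 5461/364 ≈ 15.003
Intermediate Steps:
L(t) = 2 + t² - 3*t
V(g) = 1/(2*g)
v = 15 (v = 9 - 1*(-6) = 9 + 6 = 15)
d(y) = 1/(y + 1/(2*(2 + y² - 3*y)))
1/d(v) = 1/(2*(2 + 15² - 3*15)/(1 + 2*15*(2 + 15² - 3*15))) = 1/(2*(2 + 225 - 45)/(1 + 2*15*(2 + 225 - 45))) = 1/(2*182/(1 + 2*15*182)) = 1/(2*182/(1 + 5460)) = 1/(2*182/5461) = 1/(2*(1/5461)*182) = 1/(364/5461) = 5461/364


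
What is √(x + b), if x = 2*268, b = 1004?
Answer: 2*√385 ≈ 39.243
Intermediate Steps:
x = 536
√(x + b) = √(536 + 1004) = √1540 = 2*√385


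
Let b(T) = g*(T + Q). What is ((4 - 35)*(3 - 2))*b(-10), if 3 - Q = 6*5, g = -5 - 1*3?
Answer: -9176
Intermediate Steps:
g = -8 (g = -5 - 3 = -8)
Q = -27 (Q = 3 - 6*5 = 3 - 1*30 = 3 - 30 = -27)
b(T) = 216 - 8*T (b(T) = -8*(T - 27) = -8*(-27 + T) = 216 - 8*T)
((4 - 35)*(3 - 2))*b(-10) = ((4 - 35)*(3 - 2))*(216 - 8*(-10)) = (-31*1)*(216 + 80) = -31*296 = -9176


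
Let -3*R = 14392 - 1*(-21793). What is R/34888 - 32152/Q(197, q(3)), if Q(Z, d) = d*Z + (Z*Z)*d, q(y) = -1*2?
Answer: 45191059/680420664 ≈ 0.066416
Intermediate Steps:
q(y) = -2
Q(Z, d) = Z*d + d*Z² (Q(Z, d) = Z*d + Z²*d = Z*d + d*Z²)
R = -36185/3 (R = -(14392 - 1*(-21793))/3 = -(14392 + 21793)/3 = -⅓*36185 = -36185/3 ≈ -12062.)
R/34888 - 32152/Q(197, q(3)) = -36185/3/34888 - 32152*(-1/(394*(1 + 197))) = -36185/3*1/34888 - 32152/(197*(-2)*198) = -36185/104664 - 32152/(-78012) = -36185/104664 - 32152*(-1/78012) = -36185/104664 + 8038/19503 = 45191059/680420664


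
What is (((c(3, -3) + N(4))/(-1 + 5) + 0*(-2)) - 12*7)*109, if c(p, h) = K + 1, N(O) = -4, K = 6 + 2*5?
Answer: -35207/4 ≈ -8801.8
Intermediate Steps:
K = 16 (K = 6 + 10 = 16)
c(p, h) = 17 (c(p, h) = 16 + 1 = 17)
(((c(3, -3) + N(4))/(-1 + 5) + 0*(-2)) - 12*7)*109 = (((17 - 4)/(-1 + 5) + 0*(-2)) - 12*7)*109 = ((13/4 + 0) - 84)*109 = (13/4 - 84)*109 = -323/4*109 = -35207/4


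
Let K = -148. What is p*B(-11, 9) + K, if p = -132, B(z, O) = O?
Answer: -1336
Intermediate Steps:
p*B(-11, 9) + K = -132*9 - 148 = -1188 - 148 = -1336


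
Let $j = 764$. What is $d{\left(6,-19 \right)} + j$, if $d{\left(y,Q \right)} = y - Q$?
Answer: $789$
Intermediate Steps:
$d{\left(6,-19 \right)} + j = \left(6 - -19\right) + 764 = \left(6 + 19\right) + 764 = 25 + 764 = 789$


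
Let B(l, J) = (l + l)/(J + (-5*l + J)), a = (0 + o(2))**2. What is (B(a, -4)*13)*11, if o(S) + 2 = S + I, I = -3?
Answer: -2574/53 ≈ -48.566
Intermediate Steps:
o(S) = -5 + S (o(S) = -2 + (S - 3) = -2 + (-3 + S) = -5 + S)
a = 9 (a = (0 + (-5 + 2))**2 = (0 - 3)**2 = (-3)**2 = 9)
B(l, J) = 2*l/(-5*l + 2*J) (B(l, J) = (2*l)/(J + (J - 5*l)) = (2*l)/(-5*l + 2*J) = 2*l/(-5*l + 2*J))
(B(a, -4)*13)*11 = ((2*9/(-5*9 + 2*(-4)))*13)*11 = ((2*9/(-45 - 8))*13)*11 = ((2*9/(-53))*13)*11 = ((2*9*(-1/53))*13)*11 = -18/53*13*11 = -234/53*11 = -2574/53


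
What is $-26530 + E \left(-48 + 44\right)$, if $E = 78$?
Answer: $-26842$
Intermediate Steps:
$-26530 + E \left(-48 + 44\right) = -26530 + 78 \left(-48 + 44\right) = -26530 + 78 \left(-4\right) = -26530 - 312 = -26842$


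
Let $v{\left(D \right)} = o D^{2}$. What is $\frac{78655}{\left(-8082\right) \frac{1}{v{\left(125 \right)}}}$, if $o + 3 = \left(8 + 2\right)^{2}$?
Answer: $- \frac{119211484375}{8082} \approx -1.475 \cdot 10^{7}$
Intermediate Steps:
$o = 97$ ($o = -3 + \left(8 + 2\right)^{2} = -3 + 10^{2} = -3 + 100 = 97$)
$v{\left(D \right)} = 97 D^{2}$
$\frac{78655}{\left(-8082\right) \frac{1}{v{\left(125 \right)}}} = \frac{78655}{\left(-8082\right) \frac{1}{97 \cdot 125^{2}}} = \frac{78655}{\left(-8082\right) \frac{1}{97 \cdot 15625}} = \frac{78655}{\left(-8082\right) \frac{1}{1515625}} = \frac{78655}{- \frac{8082}{1515625}} = 78655 \left(- \frac{1515625}{8082}\right) = - \frac{119211484375}{8082}$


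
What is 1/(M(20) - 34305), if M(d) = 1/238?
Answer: -238/8164589 ≈ -2.9150e-5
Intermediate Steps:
M(d) = 1/238
1/(M(20) - 34305) = 1/(1/238 - 34305) = 1/(-8164589/238) = -238/8164589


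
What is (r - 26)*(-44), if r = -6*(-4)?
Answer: 88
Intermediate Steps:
r = 24
(r - 26)*(-44) = (24 - 26)*(-44) = -2*(-44) = 88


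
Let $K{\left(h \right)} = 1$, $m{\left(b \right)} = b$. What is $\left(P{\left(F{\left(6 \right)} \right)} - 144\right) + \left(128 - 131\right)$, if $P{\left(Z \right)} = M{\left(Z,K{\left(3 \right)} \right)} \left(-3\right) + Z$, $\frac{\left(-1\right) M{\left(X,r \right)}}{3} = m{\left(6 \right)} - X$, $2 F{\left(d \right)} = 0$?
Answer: $-93$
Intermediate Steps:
$F{\left(d \right)} = 0$ ($F{\left(d \right)} = \frac{1}{2} \cdot 0 = 0$)
$M{\left(X,r \right)} = -18 + 3 X$ ($M{\left(X,r \right)} = - 3 \left(6 - X\right) = -18 + 3 X$)
$P{\left(Z \right)} = 54 - 8 Z$ ($P{\left(Z \right)} = \left(-18 + 3 Z\right) \left(-3\right) + Z = \left(54 - 9 Z\right) + Z = 54 - 8 Z$)
$\left(P{\left(F{\left(6 \right)} \right)} - 144\right) + \left(128 - 131\right) = \left(\left(54 - 0\right) - 144\right) + \left(128 - 131\right) = \left(\left(54 + 0\right) - 144\right) - 3 = \left(54 - 144\right) - 3 = -90 - 3 = -93$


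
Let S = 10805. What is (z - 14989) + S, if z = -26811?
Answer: -30995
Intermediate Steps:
(z - 14989) + S = (-26811 - 14989) + 10805 = -41800 + 10805 = -30995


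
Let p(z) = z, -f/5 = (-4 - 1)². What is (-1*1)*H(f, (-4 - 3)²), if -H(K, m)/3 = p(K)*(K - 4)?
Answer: 48375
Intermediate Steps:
f = -125 (f = -5*(-4 - 1)² = -5*(-5)² = -5*25 = -125)
H(K, m) = -3*K*(-4 + K) (H(K, m) = -3*K*(K - 4) = -3*K*(-4 + K))
(-1*1)*H(f, (-4 - 3)²) = (-1*1)*(3*(-125)*(4 - 1*(-125))) = -3*(-125)*(4 + 125) = -3*(-125)*129 = -1*(-48375) = 48375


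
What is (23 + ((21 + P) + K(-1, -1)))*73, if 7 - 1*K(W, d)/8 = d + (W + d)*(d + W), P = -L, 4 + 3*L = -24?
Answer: 18688/3 ≈ 6229.3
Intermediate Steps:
L = -28/3 (L = -4/3 + (⅓)*(-24) = -4/3 - 8 = -28/3 ≈ -9.3333)
P = 28/3 (P = -1*(-28/3) = 28/3 ≈ 9.3333)
K(W, d) = 56 - 8*d - 8*(W + d)² (K(W, d) = 56 - 8*(d + (W + d)*(d + W)) = 56 - 8*(d + (W + d)*(W + d)) = 56 - 8*(d + (W + d)²) = 56 + (-8*d - 8*(W + d)²) = 56 - 8*d - 8*(W + d)²)
(23 + ((21 + P) + K(-1, -1)))*73 = (23 + ((21 + 28/3) + (56 - 8*(-1) - 8*(-1 - 1)²)))*73 = (23 + (91/3 + (56 + 8 - 8*(-2)²)))*73 = (23 + (91/3 + (56 + 8 - 8*4)))*73 = (23 + (91/3 + (56 + 8 - 32)))*73 = (23 + (91/3 + 32))*73 = (23 + 187/3)*73 = (256/3)*73 = 18688/3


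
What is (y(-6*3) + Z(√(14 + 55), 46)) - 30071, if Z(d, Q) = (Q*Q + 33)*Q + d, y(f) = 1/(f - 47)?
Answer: 4470894/65 + √69 ≈ 68791.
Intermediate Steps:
y(f) = 1/(-47 + f)
Z(d, Q) = d + Q*(33 + Q²) (Z(d, Q) = (Q² + 33)*Q + d = (33 + Q²)*Q + d = Q*(33 + Q²) + d = d + Q*(33 + Q²))
(y(-6*3) + Z(√(14 + 55), 46)) - 30071 = (1/(-47 - 6*3) + (√(14 + 55) + 46³ + 33*46)) - 30071 = (1/(-47 - 18) + (√69 + 97336 + 1518)) - 30071 = (1/(-65) + (98854 + √69)) - 30071 = (-1/65 + (98854 + √69)) - 30071 = (6425509/65 + √69) - 30071 = 4470894/65 + √69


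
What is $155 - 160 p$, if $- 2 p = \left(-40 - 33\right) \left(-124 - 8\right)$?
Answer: $771035$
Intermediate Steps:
$p = -4818$ ($p = - \frac{\left(-40 - 33\right) \left(-124 - 8\right)}{2} = - \frac{\left(-73\right) \left(-132\right)}{2} = \left(- \frac{1}{2}\right) 9636 = -4818$)
$155 - 160 p = 155 - -770880 = 155 + 770880 = 771035$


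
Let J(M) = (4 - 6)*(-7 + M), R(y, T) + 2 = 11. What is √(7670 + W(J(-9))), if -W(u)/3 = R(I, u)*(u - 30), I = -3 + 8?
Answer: 8*√119 ≈ 87.270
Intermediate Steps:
I = 5
R(y, T) = 9 (R(y, T) = -2 + 11 = 9)
J(M) = 14 - 2*M (J(M) = -2*(-7 + M) = 14 - 2*M)
W(u) = 810 - 27*u (W(u) = -27*(u - 30) = -27*(-30 + u) = -3*(-270 + 9*u) = 810 - 27*u)
√(7670 + W(J(-9))) = √(7670 + (810 - 27*(14 - 2*(-9)))) = √(7670 + (810 - 27*(14 + 18))) = √(7670 + (810 - 27*32)) = √(7670 + (810 - 864)) = √(7670 - 54) = √7616 = 8*√119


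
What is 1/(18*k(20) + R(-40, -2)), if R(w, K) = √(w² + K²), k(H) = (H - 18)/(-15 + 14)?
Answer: 9/77 + √401/154 ≈ 0.24692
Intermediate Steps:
k(H) = 18 - H (k(H) = (-18 + H)/(-1) = -(-18 + H) = 18 - H)
R(w, K) = √(K² + w²)
1/(18*k(20) + R(-40, -2)) = 1/(18*(18 - 1*20) + √((-2)² + (-40)²)) = 1/(18*(18 - 20) + √(4 + 1600)) = 1/(18*(-2) + √1604) = 1/(-36 + 2*√401)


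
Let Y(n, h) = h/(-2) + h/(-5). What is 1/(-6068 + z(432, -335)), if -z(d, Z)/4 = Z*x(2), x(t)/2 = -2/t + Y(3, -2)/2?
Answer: -1/6872 ≈ -0.00014552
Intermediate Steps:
Y(n, h) = -7*h/10 (Y(n, h) = h*(-½) + h*(-⅕) = -h/2 - h/5 = -7*h/10)
x(t) = 7/5 - 4/t (x(t) = 2*(-2/t - 7/10*(-2)/2) = 2*(-2/t + (7/5)*(½)) = 2*(-2/t + 7/10) = 2*(7/10 - 2/t) = 7/5 - 4/t)
z(d, Z) = 12*Z/5 (z(d, Z) = -4*Z*(7/5 - 4/2) = -4*Z*(7/5 - 4*½) = -4*Z*(7/5 - 2) = -4*Z*(-3)/5 = -(-12)*Z/5 = 12*Z/5)
1/(-6068 + z(432, -335)) = 1/(-6068 + (12/5)*(-335)) = 1/(-6068 - 804) = 1/(-6872) = -1/6872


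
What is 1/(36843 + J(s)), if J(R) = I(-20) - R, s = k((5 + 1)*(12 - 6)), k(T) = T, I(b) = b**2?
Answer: 1/37207 ≈ 2.6877e-5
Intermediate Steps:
s = 36 (s = (5 + 1)*(12 - 6) = 6*6 = 36)
J(R) = 400 - R (J(R) = (-20)**2 - R = 400 - R)
1/(36843 + J(s)) = 1/(36843 + (400 - 1*36)) = 1/(36843 + (400 - 36)) = 1/(36843 + 364) = 1/37207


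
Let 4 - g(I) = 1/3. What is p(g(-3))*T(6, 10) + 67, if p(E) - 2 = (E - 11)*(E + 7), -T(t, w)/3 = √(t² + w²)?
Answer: 67 + 1372*√34/3 ≈ 2733.7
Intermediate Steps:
T(t, w) = -3*√(t² + w²)
g(I) = 11/3 (g(I) = 4 - 1/3 = 4 - 1*⅓ = 4 - ⅓ = 11/3)
p(E) = 2 + (-11 + E)*(7 + E) (p(E) = 2 + (E - 11)*(E + 7) = 2 + (-11 + E)*(7 + E))
p(g(-3))*T(6, 10) + 67 = (-75 + (11/3)² - 4*11/3)*(-3*√(6² + 10²)) + 67 = (-75 + 121/9 - 44/3)*(-3*√(36 + 100)) + 67 = -(-686)*√136/3 + 67 = -(-686)*2*√34/3 + 67 = -(-1372)*√34/3 + 67 = 1372*√34/3 + 67 = 67 + 1372*√34/3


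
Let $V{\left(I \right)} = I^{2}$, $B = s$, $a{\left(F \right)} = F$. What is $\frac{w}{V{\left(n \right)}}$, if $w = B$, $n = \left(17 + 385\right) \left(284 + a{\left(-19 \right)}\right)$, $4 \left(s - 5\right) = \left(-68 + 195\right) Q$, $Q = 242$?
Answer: $\frac{15377}{22697281800} \approx 6.7748 \cdot 10^{-7}$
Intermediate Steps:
$s = \frac{15377}{2}$ ($s = 5 + \frac{\left(-68 + 195\right) 242}{4} = 5 + \frac{127 \cdot 242}{4} = 5 + \frac{1}{4} \cdot 30734 = 5 + \frac{15367}{2} = \frac{15377}{2} \approx 7688.5$)
$B = \frac{15377}{2} \approx 7688.5$
$n = 106530$ ($n = \left(17 + 385\right) \left(284 - 19\right) = 402 \cdot 265 = 106530$)
$w = \frac{15377}{2} \approx 7688.5$
$\frac{w}{V{\left(n \right)}} = \frac{15377}{2 \cdot 106530^{2}} = \frac{15377}{2 \cdot 11348640900} = \frac{15377}{2} \cdot \frac{1}{11348640900} = \frac{15377}{22697281800}$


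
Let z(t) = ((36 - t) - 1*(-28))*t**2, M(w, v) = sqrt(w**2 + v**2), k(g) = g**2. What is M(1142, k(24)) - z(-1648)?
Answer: -4649627648 + 2*sqrt(408985) ≈ -4.6496e+9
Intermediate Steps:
M(w, v) = sqrt(v**2 + w**2)
z(t) = t**2*(64 - t) (z(t) = ((36 - t) + 28)*t**2 = (64 - t)*t**2 = t**2*(64 - t))
M(1142, k(24)) - z(-1648) = sqrt((24**2)**2 + 1142**2) - (-1648)**2*(64 - 1*(-1648)) = sqrt(576**2 + 1304164) - 2715904*(64 + 1648) = sqrt(331776 + 1304164) - 2715904*1712 = sqrt(1635940) - 1*4649627648 = 2*sqrt(408985) - 4649627648 = -4649627648 + 2*sqrt(408985)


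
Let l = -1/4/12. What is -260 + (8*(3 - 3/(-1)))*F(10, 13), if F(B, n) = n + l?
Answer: 363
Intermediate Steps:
l = -1/48 (l = -1*¼*(1/12) = -¼*1/12 = -1/48 ≈ -0.020833)
F(B, n) = -1/48 + n (F(B, n) = n - 1/48 = -1/48 + n)
-260 + (8*(3 - 3/(-1)))*F(10, 13) = -260 + (8*(3 - 3/(-1)))*(-1/48 + 13) = -260 + (8*(3 - 3*(-1)))*(623/48) = -260 + (8*(3 + 3))*(623/48) = -260 + (8*6)*(623/48) = -260 + 48*(623/48) = -260 + 623 = 363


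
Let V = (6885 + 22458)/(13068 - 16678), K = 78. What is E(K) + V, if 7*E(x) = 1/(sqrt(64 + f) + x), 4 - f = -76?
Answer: -924124/113715 ≈ -8.1267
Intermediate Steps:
f = 80 (f = 4 - 1*(-76) = 4 + 76 = 80)
E(x) = 1/(7*(12 + x)) (E(x) = 1/(7*(sqrt(64 + 80) + x)) = 1/(7*(sqrt(144) + x)) = 1/(7*(12 + x)))
V = -29343/3610 (V = 29343/(-3610) = 29343*(-1/3610) = -29343/3610 ≈ -8.1283)
E(K) + V = 1/(7*(12 + 78)) - 29343/3610 = (1/7)/90 - 29343/3610 = (1/7)*(1/90) - 29343/3610 = 1/630 - 29343/3610 = -924124/113715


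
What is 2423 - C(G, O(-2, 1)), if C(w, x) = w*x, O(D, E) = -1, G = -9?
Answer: 2414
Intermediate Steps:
2423 - C(G, O(-2, 1)) = 2423 - (-9)*(-1) = 2423 - 1*9 = 2423 - 9 = 2414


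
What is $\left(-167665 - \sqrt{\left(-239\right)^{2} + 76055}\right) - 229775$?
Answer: $-397440 - 2 \sqrt{33294} \approx -3.9781 \cdot 10^{5}$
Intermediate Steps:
$\left(-167665 - \sqrt{\left(-239\right)^{2} + 76055}\right) - 229775 = \left(-167665 - \sqrt{57121 + 76055}\right) - 229775 = \left(-167665 - \sqrt{133176}\right) - 229775 = \left(-167665 - 2 \sqrt{33294}\right) - 229775 = -397440 - 2 \sqrt{33294}$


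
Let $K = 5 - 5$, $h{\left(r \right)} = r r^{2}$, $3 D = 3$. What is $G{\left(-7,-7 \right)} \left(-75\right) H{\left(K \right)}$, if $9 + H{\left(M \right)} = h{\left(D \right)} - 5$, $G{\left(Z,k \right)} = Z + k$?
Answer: $-13650$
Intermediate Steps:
$D = 1$ ($D = \frac{1}{3} \cdot 3 = 1$)
$h{\left(r \right)} = r^{3}$
$K = 0$
$H{\left(M \right)} = -13$ ($H{\left(M \right)} = -9 - \left(5 - 1^{3}\right) = -9 + \left(1 - 5\right) = -9 - 4 = -13$)
$G{\left(-7,-7 \right)} \left(-75\right) H{\left(K \right)} = \left(-7 - 7\right) \left(-75\right) \left(-13\right) = \left(-14\right) \left(-75\right) \left(-13\right) = 1050 \left(-13\right) = -13650$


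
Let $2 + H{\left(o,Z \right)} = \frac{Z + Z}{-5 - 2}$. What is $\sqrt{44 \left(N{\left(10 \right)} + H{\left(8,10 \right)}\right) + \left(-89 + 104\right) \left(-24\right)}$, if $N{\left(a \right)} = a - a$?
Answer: $\frac{4 i \sqrt{1757}}{7} \approx 23.952 i$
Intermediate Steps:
$H{\left(o,Z \right)} = -2 - \frac{2 Z}{7}$ ($H{\left(o,Z \right)} = -2 + \frac{Z + Z}{-5 - 2} = -2 + \frac{2 Z}{-7} = -2 + 2 Z \left(- \frac{1}{7}\right) = -2 - \frac{2 Z}{7}$)
$N{\left(a \right)} = 0$
$\sqrt{44 \left(N{\left(10 \right)} + H{\left(8,10 \right)}\right) + \left(-89 + 104\right) \left(-24\right)} = \sqrt{44 \left(0 - \frac{34}{7}\right) + \left(-89 + 104\right) \left(-24\right)} = \sqrt{44 \left(0 - \frac{34}{7}\right) + 15 \left(-24\right)} = \sqrt{44 \left(0 - \frac{34}{7}\right) - 360} = \sqrt{44 \left(- \frac{34}{7}\right) - 360} = \sqrt{- \frac{1496}{7} - 360} = \sqrt{- \frac{4016}{7}} = \frac{4 i \sqrt{1757}}{7}$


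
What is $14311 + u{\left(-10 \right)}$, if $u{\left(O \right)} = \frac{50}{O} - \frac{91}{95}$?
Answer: $\frac{1358979}{95} \approx 14305.0$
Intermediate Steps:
$u{\left(O \right)} = - \frac{91}{95} + \frac{50}{O}$ ($u{\left(O \right)} = \frac{50}{O} - \frac{91}{95} = - \frac{91}{95} + \frac{50}{O}$)
$14311 + u{\left(-10 \right)} = 14311 + \left(- \frac{91}{95} + \frac{50}{-10}\right) = 14311 + \left(- \frac{91}{95} + 50 \left(- \frac{1}{10}\right)\right) = 14311 - \frac{566}{95} = \frac{1358979}{95}$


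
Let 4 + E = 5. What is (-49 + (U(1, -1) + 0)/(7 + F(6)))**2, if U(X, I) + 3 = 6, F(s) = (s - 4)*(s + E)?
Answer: 116964/49 ≈ 2387.0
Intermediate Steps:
E = 1 (E = -4 + 5 = 1)
F(s) = (1 + s)*(-4 + s) (F(s) = (s - 4)*(s + 1) = (-4 + s)*(1 + s) = (1 + s)*(-4 + s))
U(X, I) = 3 (U(X, I) = -3 + 6 = 3)
(-49 + (U(1, -1) + 0)/(7 + F(6)))**2 = (-49 + (3 + 0)/(7 + (-4 + 6**2 - 3*6)))**2 = (-49 + 3/(7 + (-4 + 36 - 18)))**2 = (-49 + 3/(7 + 14))**2 = (-49 + 3/21)**2 = (-49 + 3*(1/21))**2 = (-49 + 1/7)**2 = (-342/7)**2 = 116964/49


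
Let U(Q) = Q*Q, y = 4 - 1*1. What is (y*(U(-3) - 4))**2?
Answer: 225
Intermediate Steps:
y = 3 (y = 4 - 1 = 3)
U(Q) = Q**2
(y*(U(-3) - 4))**2 = (3*((-3)**2 - 4))**2 = (3*(9 - 4))**2 = (3*5)**2 = 15**2 = 225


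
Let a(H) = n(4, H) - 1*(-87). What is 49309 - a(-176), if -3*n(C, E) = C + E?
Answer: 147494/3 ≈ 49165.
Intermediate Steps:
n(C, E) = -C/3 - E/3 (n(C, E) = -(C + E)/3 = -C/3 - E/3)
a(H) = 257/3 - H/3 (a(H) = (-1/3*4 - H/3) - 1*(-87) = (-4/3 - H/3) + 87 = 257/3 - H/3)
49309 - a(-176) = 49309 - (257/3 - 1/3*(-176)) = 49309 - (257/3 + 176/3) = 49309 - 1*433/3 = 49309 - 433/3 = 147494/3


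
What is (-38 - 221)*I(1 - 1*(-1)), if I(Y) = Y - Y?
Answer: 0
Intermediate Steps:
I(Y) = 0
(-38 - 221)*I(1 - 1*(-1)) = (-38 - 221)*0 = -259*0 = 0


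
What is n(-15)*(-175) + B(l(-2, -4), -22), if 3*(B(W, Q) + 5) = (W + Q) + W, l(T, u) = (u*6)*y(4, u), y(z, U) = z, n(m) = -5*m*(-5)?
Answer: 196646/3 ≈ 65549.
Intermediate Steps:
n(m) = 25*m
l(T, u) = 24*u (l(T, u) = (u*6)*4 = (6*u)*4 = 24*u)
B(W, Q) = -5 + Q/3 + 2*W/3 (B(W, Q) = -5 + ((W + Q) + W)/3 = -5 + ((Q + W) + W)/3 = -5 + (Q + 2*W)/3 = -5 + (Q/3 + 2*W/3) = -5 + Q/3 + 2*W/3)
n(-15)*(-175) + B(l(-2, -4), -22) = (25*(-15))*(-175) + (-5 + (⅓)*(-22) + 2*(24*(-4))/3) = -375*(-175) + (-5 - 22/3 + (⅔)*(-96)) = 65625 + (-5 - 22/3 - 64) = 65625 - 229/3 = 196646/3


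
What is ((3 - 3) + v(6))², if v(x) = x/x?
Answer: 1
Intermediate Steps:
v(x) = 1
((3 - 3) + v(6))² = ((3 - 3) + 1)² = (0 + 1)² = 1² = 1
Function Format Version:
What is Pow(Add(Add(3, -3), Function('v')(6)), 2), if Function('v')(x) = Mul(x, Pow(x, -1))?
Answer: 1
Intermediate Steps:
Function('v')(x) = 1
Pow(Add(Add(3, -3), Function('v')(6)), 2) = Pow(Add(Add(3, -3), 1), 2) = Pow(Add(0, 1), 2) = Pow(1, 2) = 1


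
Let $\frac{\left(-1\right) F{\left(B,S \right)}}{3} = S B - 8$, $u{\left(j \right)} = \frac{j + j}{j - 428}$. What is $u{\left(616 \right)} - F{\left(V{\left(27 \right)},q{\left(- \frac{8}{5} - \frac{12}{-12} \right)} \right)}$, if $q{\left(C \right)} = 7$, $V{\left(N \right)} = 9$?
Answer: $\frac{8063}{47} \approx 171.55$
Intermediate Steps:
$u{\left(j \right)} = \frac{2 j}{-428 + j}$
$F{\left(B,S \right)} = 24 - 3 B S$ ($F{\left(B,S \right)} = - 3 \left(S B - 8\right) = - 3 \left(B S - 8\right) = - 3 \left(-8 + B S\right) = 24 - 3 B S$)
$u{\left(616 \right)} - F{\left(V{\left(27 \right)},q{\left(- \frac{8}{5} - \frac{12}{-12} \right)} \right)} = 2 \cdot 616 \frac{1}{-428 + 616} - \left(24 - 27 \cdot 7\right) = 2 \cdot 616 \cdot \frac{1}{188} - \left(24 - 189\right) = 2 \cdot 616 \cdot \frac{1}{188} - -165 = \frac{308}{47} + 165 = \frac{8063}{47}$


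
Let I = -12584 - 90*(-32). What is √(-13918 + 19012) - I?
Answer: 9704 + 3*√566 ≈ 9775.4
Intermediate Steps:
I = -9704 (I = -12584 - 1*(-2880) = -12584 + 2880 = -9704)
√(-13918 + 19012) - I = √(-13918 + 19012) - 1*(-9704) = √5094 + 9704 = 3*√566 + 9704 = 9704 + 3*√566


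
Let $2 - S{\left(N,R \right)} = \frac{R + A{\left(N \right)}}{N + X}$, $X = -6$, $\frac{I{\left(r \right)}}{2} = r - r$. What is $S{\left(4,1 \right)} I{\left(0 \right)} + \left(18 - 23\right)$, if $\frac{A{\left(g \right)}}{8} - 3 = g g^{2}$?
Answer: $-5$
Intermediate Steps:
$I{\left(r \right)} = 0$ ($I{\left(r \right)} = 2 \left(r - r\right) = 2 \cdot 0 = 0$)
$A{\left(g \right)} = 24 + 8 g^{3}$ ($A{\left(g \right)} = 24 + 8 g g^{2} = 24 + 8 g^{3}$)
$S{\left(N,R \right)} = 2 - \frac{24 + R + 8 N^{3}}{-6 + N}$ ($S{\left(N,R \right)} = 2 - \frac{R + \left(24 + 8 N^{3}\right)}{N - 6} = 2 - \frac{24 + R + 8 N^{3}}{-6 + N}$)
$S{\left(4,1 \right)} I{\left(0 \right)} + \left(18 - 23\right) = \frac{-36 - 1 - 8 \cdot 4^{3} + 2 \cdot 4}{-6 + 4} \cdot 0 + \left(18 - 23\right) = \frac{-36 - 1 - 512 + 8}{-2} \cdot 0 + \left(18 - 23\right) = - \frac{-36 - 1 - 512 + 8}{2} \cdot 0 - 5 = \left(- \frac{1}{2}\right) \left(-541\right) 0 - 5 = \frac{541}{2} \cdot 0 - 5 = 0 - 5 = -5$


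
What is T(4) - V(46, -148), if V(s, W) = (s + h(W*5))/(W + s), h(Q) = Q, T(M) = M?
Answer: -143/51 ≈ -2.8039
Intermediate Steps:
V(s, W) = (s + 5*W)/(W + s) (V(s, W) = (s + W*5)/(W + s) = (s + 5*W)/(W + s))
T(4) - V(46, -148) = 4 - (46 + 5*(-148))/(-148 + 46) = 4 - (46 - 740)/(-102) = 4 - (-1)*(-694)/102 = 4 - 1*347/51 = 4 - 347/51 = -143/51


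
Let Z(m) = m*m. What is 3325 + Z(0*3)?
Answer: 3325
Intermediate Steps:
Z(m) = m²
3325 + Z(0*3) = 3325 + (0*3)² = 3325 + 0² = 3325 + 0 = 3325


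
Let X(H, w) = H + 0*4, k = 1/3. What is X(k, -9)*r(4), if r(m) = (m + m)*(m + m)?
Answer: 64/3 ≈ 21.333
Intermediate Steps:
k = ⅓ ≈ 0.33333
X(H, w) = H (X(H, w) = H + 0 = H)
r(m) = 4*m² (r(m) = (2*m)*(2*m) = 4*m²)
X(k, -9)*r(4) = (4*4²)/3 = (4*16)/3 = (⅓)*64 = 64/3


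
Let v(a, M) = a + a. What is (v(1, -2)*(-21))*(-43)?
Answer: 1806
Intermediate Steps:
v(a, M) = 2*a
(v(1, -2)*(-21))*(-43) = ((2*1)*(-21))*(-43) = (2*(-21))*(-43) = -42*(-43) = 1806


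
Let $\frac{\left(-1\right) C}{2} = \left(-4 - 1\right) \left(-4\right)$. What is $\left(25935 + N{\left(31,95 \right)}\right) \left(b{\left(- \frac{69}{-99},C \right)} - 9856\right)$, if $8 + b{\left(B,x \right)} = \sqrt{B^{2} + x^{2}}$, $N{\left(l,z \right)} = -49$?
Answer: $-255339504 + \frac{25886 \sqrt{1742929}}{33} \approx -2.543 \cdot 10^{8}$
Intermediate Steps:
$C = -40$ ($C = - 2 \left(-4 - 1\right) \left(-4\right) = - 2 \left(\left(-5\right) \left(-4\right)\right) = \left(-2\right) 20 = -40$)
$b{\left(B,x \right)} = -8 + \sqrt{B^{2} + x^{2}}$
$\left(25935 + N{\left(31,95 \right)}\right) \left(b{\left(- \frac{69}{-99},C \right)} - 9856\right) = \left(25935 - 49\right) \left(\left(-8 + \sqrt{\left(- \frac{69}{-99}\right)^{2} + \left(-40\right)^{2}}\right) - 9856\right) = 25886 \left(\left(-8 + \sqrt{\left(\left(-69\right) \left(- \frac{1}{99}\right)\right)^{2} + 1600}\right) - 9856\right) = 25886 \left(\left(-8 + \sqrt{\left(\frac{23}{33}\right)^{2} + 1600}\right) - 9856\right) = 25886 \left(\left(-8 + \sqrt{\frac{529}{1089} + 1600}\right) - 9856\right) = 25886 \left(\left(-8 + \sqrt{\frac{1742929}{1089}}\right) - 9856\right) = 25886 \left(\left(-8 + \frac{\sqrt{1742929}}{33}\right) - 9856\right) = 25886 \left(-9864 + \frac{\sqrt{1742929}}{33}\right) = -255339504 + \frac{25886 \sqrt{1742929}}{33}$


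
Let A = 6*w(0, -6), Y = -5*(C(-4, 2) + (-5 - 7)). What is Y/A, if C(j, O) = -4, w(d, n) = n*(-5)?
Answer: 4/9 ≈ 0.44444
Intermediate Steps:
w(d, n) = -5*n
Y = 80 (Y = -5*(-4 + (-5 - 7)) = -5*(-4 - 12) = -5*(-16) = 80)
A = 180 (A = 6*(-5*(-6)) = 6*30 = 180)
Y/A = 80/180 = 80*(1/180) = 4/9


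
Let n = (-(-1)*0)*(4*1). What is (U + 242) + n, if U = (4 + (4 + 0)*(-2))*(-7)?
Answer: 270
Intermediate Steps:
U = 28 (U = (4 + 4*(-2))*(-7) = (4 - 8)*(-7) = -4*(-7) = 28)
n = 0 (n = -1*0*4 = 0*4 = 0)
(U + 242) + n = (28 + 242) + 0 = 270 + 0 = 270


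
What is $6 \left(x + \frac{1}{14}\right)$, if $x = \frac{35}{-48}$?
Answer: $- \frac{221}{56} \approx -3.9464$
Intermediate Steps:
$x = - \frac{35}{48}$ ($x = 35 \left(- \frac{1}{48}\right) = - \frac{35}{48} \approx -0.72917$)
$6 \left(x + \frac{1}{14}\right) = 6 \left(- \frac{35}{48} + \frac{1}{14}\right) = 6 \left(- \frac{221}{336}\right) = - \frac{221}{56}$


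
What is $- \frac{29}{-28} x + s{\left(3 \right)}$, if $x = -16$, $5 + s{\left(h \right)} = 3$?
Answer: $- \frac{130}{7} \approx -18.571$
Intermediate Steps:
$s{\left(h \right)} = -2$ ($s{\left(h \right)} = -5 + 3 = -2$)
$- \frac{29}{-28} x + s{\left(3 \right)} = - \frac{29}{-28} \left(-16\right) - 2 = \left(-29\right) \left(- \frac{1}{28}\right) \left(-16\right) - 2 = \frac{29}{28} \left(-16\right) - 2 = - \frac{116}{7} - 2 = - \frac{130}{7}$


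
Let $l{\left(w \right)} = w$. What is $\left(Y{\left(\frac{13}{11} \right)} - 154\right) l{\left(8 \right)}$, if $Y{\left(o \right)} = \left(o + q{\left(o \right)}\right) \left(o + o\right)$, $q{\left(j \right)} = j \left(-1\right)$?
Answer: $-1232$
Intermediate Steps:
$q{\left(j \right)} = - j$
$Y{\left(o \right)} = 0$ ($Y{\left(o \right)} = \left(o - o\right) \left(o + o\right) = 0 \cdot 2 o = 0$)
$\left(Y{\left(\frac{13}{11} \right)} - 154\right) l{\left(8 \right)} = \left(0 - 154\right) 8 = \left(-154\right) 8 = -1232$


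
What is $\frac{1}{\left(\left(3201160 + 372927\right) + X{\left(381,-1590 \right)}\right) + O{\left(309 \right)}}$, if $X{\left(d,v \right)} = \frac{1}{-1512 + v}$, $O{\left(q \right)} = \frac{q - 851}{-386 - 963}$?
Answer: $\frac{4184598}{14956118991961} \approx 2.7979 \cdot 10^{-7}$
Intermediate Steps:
$O{\left(q \right)} = \frac{851}{1349} - \frac{q}{1349}$ ($O{\left(q \right)} = \frac{-851 + q}{-1349} = \left(-851 + q\right) \left(- \frac{1}{1349}\right) = \frac{851}{1349} - \frac{q}{1349}$)
$\frac{1}{\left(\left(3201160 + 372927\right) + X{\left(381,-1590 \right)}\right) + O{\left(309 \right)}} = \frac{1}{\left(\left(3201160 + 372927\right) + \frac{1}{-1512 - 1590}\right) + \left(\frac{851}{1349} - \frac{309}{1349}\right)} = \frac{1}{\left(3574087 + \frac{1}{-3102}\right) + \left(\frac{851}{1349} - \frac{309}{1349}\right)} = \frac{1}{\left(3574087 - \frac{1}{3102}\right) + \frac{542}{1349}} = \frac{1}{\frac{11086817873}{3102} + \frac{542}{1349}} = \frac{1}{\frac{14956118991961}{4184598}} = \frac{4184598}{14956118991961}$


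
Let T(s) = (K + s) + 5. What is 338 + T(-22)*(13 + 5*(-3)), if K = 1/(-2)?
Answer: 373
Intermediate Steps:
K = -1/2 ≈ -0.50000
T(s) = 9/2 + s (T(s) = (-1/2 + s) + 5 = 9/2 + s)
338 + T(-22)*(13 + 5*(-3)) = 338 + (9/2 - 22)*(13 + 5*(-3)) = 338 - 35*(13 - 15)/2 = 338 - 35/2*(-2) = 338 + 35 = 373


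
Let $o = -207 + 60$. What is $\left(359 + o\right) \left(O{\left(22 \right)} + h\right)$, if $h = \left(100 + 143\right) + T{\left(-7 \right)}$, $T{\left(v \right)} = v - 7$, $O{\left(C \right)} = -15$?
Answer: $45368$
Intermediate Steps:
$T{\left(v \right)} = -7 + v$ ($T{\left(v \right)} = v - 7 = -7 + v$)
$o = -147$
$h = 229$ ($h = \left(100 + 143\right) - 14 = 243 - 14 = 229$)
$\left(359 + o\right) \left(O{\left(22 \right)} + h\right) = \left(359 - 147\right) \left(-15 + 229\right) = 212 \cdot 214 = 45368$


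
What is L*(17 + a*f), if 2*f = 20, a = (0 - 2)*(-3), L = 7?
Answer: 539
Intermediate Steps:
a = 6 (a = -2*(-3) = 6)
f = 10 (f = (1/2)*20 = 10)
L*(17 + a*f) = 7*(17 + 6*10) = 7*(17 + 60) = 7*77 = 539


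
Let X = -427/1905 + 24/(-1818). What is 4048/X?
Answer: -778855440/45667 ≈ -17055.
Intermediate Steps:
X = -45667/192405 (X = -427*1/1905 + 24*(-1/1818) = -427/1905 - 4/303 = -45667/192405 ≈ -0.23735)
4048/X = 4048/(-45667/192405) = 4048*(-192405/45667) = -778855440/45667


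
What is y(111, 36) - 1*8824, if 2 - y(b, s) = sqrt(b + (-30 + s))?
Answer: -8822 - 3*sqrt(13) ≈ -8832.8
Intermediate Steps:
y(b, s) = 2 - sqrt(-30 + b + s) (y(b, s) = 2 - sqrt(b + (-30 + s)) = 2 - sqrt(-30 + b + s))
y(111, 36) - 1*8824 = (2 - sqrt(-30 + 111 + 36)) - 1*8824 = (2 - sqrt(117)) - 8824 = (2 - 3*sqrt(13)) - 8824 = -8822 - 3*sqrt(13)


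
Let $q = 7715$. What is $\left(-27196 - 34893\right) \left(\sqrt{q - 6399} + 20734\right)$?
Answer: $-1287353326 - 124178 \sqrt{329} \approx -1.2896 \cdot 10^{9}$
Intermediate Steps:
$\left(-27196 - 34893\right) \left(\sqrt{q - 6399} + 20734\right) = \left(-27196 - 34893\right) \left(\sqrt{7715 - 6399} + 20734\right) = - 62089 \left(\sqrt{1316} + 20734\right) = - 62089 \left(2 \sqrt{329} + 20734\right) = - 62089 \left(20734 + 2 \sqrt{329}\right) = -1287353326 - 124178 \sqrt{329}$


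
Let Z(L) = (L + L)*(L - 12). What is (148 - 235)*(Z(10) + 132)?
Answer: -8004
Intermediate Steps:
Z(L) = 2*L*(-12 + L) (Z(L) = (2*L)*(-12 + L) = 2*L*(-12 + L))
(148 - 235)*(Z(10) + 132) = (148 - 235)*(2*10*(-12 + 10) + 132) = -87*(2*10*(-2) + 132) = -87*(-40 + 132) = -87*92 = -8004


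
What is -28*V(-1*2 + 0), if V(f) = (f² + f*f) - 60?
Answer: 1456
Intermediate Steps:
V(f) = -60 + 2*f² (V(f) = (f² + f²) - 60 = 2*f² - 60 = -60 + 2*f²)
-28*V(-1*2 + 0) = -28*(-60 + 2*(-1*2 + 0)²) = -28*(-60 + 2*(-2 + 0)²) = -28*(-60 + 2*(-2)²) = -28*(-60 + 2*4) = -28*(-60 + 8) = -28*(-52) = 1456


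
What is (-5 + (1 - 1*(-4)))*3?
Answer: 0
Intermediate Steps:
(-5 + (1 - 1*(-4)))*3 = (-5 + (1 + 4))*3 = (-5 + 5)*3 = 0*3 = 0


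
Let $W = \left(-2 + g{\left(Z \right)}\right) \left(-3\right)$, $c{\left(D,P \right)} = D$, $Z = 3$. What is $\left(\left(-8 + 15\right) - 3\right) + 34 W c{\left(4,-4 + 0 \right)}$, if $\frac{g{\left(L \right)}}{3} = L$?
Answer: $-2852$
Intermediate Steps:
$g{\left(L \right)} = 3 L$
$W = -21$ ($W = \left(-2 + 3 \cdot 3\right) \left(-3\right) = \left(-2 + 9\right) \left(-3\right) = 7 \left(-3\right) = -21$)
$\left(\left(-8 + 15\right) - 3\right) + 34 W c{\left(4,-4 + 0 \right)} = \left(\left(-8 + 15\right) - 3\right) + 34 \left(\left(-21\right) 4\right) = \left(7 - 3\right) + 34 \left(-84\right) = 4 - 2856 = -2852$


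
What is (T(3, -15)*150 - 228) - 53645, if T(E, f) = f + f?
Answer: -58373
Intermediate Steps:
T(E, f) = 2*f
(T(3, -15)*150 - 228) - 53645 = ((2*(-15))*150 - 228) - 53645 = (-30*150 - 228) - 53645 = (-4500 - 228) - 53645 = -4728 - 53645 = -58373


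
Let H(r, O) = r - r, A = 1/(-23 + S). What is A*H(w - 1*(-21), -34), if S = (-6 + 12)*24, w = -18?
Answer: 0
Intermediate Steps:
S = 144 (S = 6*24 = 144)
A = 1/121 (A = 1/(-23 + 144) = 1/121 ≈ 0.0082645)
H(r, O) = 0
A*H(w - 1*(-21), -34) = (1/121)*0 = 0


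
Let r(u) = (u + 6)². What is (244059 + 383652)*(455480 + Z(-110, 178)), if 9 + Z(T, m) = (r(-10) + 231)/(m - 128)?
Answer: 14295362888667/50 ≈ 2.8591e+11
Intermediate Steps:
r(u) = (6 + u)²
Z(T, m) = -9 + 247/(-128 + m) (Z(T, m) = -9 + ((6 - 10)² + 231)/(m - 128) = -9 + ((-4)² + 231)/(-128 + m) = -9 + (16 + 231)/(-128 + m) = -9 + 247/(-128 + m))
(244059 + 383652)*(455480 + Z(-110, 178)) = (244059 + 383652)*(455480 + (1399 - 9*178)/(-128 + 178)) = 627711*(455480 + (1399 - 1602)/50) = 627711*(455480 + (1/50)*(-203)) = 627711*(455480 - 203/50) = 627711*(22773797/50) = 14295362888667/50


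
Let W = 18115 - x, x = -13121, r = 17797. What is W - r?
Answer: 13439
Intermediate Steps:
W = 31236 (W = 18115 - 1*(-13121) = 18115 + 13121 = 31236)
W - r = 31236 - 1*17797 = 31236 - 17797 = 13439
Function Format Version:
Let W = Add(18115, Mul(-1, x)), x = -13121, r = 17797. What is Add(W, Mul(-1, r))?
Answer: 13439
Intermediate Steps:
W = 31236 (W = Add(18115, Mul(-1, -13121)) = Add(18115, 13121) = 31236)
Add(W, Mul(-1, r)) = Add(31236, Mul(-1, 17797)) = Add(31236, -17797) = 13439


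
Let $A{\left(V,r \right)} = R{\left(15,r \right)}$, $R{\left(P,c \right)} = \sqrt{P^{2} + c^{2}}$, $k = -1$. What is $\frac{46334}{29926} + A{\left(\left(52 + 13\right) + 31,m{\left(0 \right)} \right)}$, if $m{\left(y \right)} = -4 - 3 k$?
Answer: $\frac{23167}{14963} + \sqrt{226} \approx 16.582$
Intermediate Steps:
$m{\left(y \right)} = -1$ ($m{\left(y \right)} = -4 - -3 = -4 + 3 = -1$)
$A{\left(V,r \right)} = \sqrt{225 + r^{2}}$ ($A{\left(V,r \right)} = \sqrt{15^{2} + r^{2}} = \sqrt{225 + r^{2}}$)
$\frac{46334}{29926} + A{\left(\left(52 + 13\right) + 31,m{\left(0 \right)} \right)} = \frac{46334}{29926} + \sqrt{225 + \left(-1\right)^{2}} = 46334 \cdot \frac{1}{29926} + \sqrt{225 + 1} = \frac{23167}{14963} + \sqrt{226}$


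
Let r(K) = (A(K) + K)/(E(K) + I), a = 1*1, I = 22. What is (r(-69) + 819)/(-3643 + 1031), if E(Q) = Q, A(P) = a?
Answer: -38561/122764 ≈ -0.31411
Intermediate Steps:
a = 1
A(P) = 1
r(K) = (1 + K)/(22 + K) (r(K) = (1 + K)/(K + 22) = (1 + K)/(22 + K))
(r(-69) + 819)/(-3643 + 1031) = ((1 - 69)/(22 - 69) + 819)/(-3643 + 1031) = (-68/(-47) + 819)/(-2612) = (-1/47*(-68) + 819)*(-1/2612) = (68/47 + 819)*(-1/2612) = (38561/47)*(-1/2612) = -38561/122764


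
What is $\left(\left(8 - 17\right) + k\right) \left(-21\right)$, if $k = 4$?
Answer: $105$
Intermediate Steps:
$\left(\left(8 - 17\right) + k\right) \left(-21\right) = \left(\left(8 - 17\right) + 4\right) \left(-21\right) = \left(-9 + 4\right) \left(-21\right) = \left(-5\right) \left(-21\right) = 105$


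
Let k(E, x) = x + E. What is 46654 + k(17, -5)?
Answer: 46666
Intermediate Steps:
k(E, x) = E + x
46654 + k(17, -5) = 46654 + (17 - 5) = 46654 + 12 = 46666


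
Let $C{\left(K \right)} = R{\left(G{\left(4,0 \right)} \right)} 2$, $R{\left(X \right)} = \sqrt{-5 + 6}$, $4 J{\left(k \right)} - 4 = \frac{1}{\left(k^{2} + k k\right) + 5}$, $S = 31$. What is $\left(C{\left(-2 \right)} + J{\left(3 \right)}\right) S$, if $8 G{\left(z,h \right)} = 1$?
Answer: $\frac{8587}{92} \approx 93.337$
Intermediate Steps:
$G{\left(z,h \right)} = \frac{1}{8}$ ($G{\left(z,h \right)} = \frac{1}{8} \cdot 1 = \frac{1}{8}$)
$J{\left(k \right)} = 1 + \frac{1}{4 \left(5 + 2 k^{2}\right)}$ ($J{\left(k \right)} = 1 + \frac{1}{4 \left(\left(k^{2} + k k\right) + 5\right)} = 1 + \frac{1}{4 \left(\left(k^{2} + k^{2}\right) + 5\right)} = 1 + \frac{1}{4 \left(2 k^{2} + 5\right)} = 1 + \frac{1}{4 \left(5 + 2 k^{2}\right)}$)
$R{\left(X \right)} = 1$ ($R{\left(X \right)} = \sqrt{1} = 1$)
$C{\left(K \right)} = 2$ ($C{\left(K \right)} = 1 \cdot 2 = 2$)
$\left(C{\left(-2 \right)} + J{\left(3 \right)}\right) S = \left(2 + \frac{21 + 8 \cdot 3^{2}}{4 \left(5 + 2 \cdot 3^{2}\right)}\right) 31 = \left(2 + \frac{21 + 8 \cdot 9}{4 \left(5 + 2 \cdot 9\right)}\right) 31 = \left(2 + \frac{21 + 72}{4 \left(5 + 18\right)}\right) 31 = \left(2 + \frac{1}{4} \cdot \frac{1}{23} \cdot 93\right) 31 = \left(2 + \frac{93}{92}\right) 31 = \frac{277}{92} \cdot 31 = \frac{8587}{92}$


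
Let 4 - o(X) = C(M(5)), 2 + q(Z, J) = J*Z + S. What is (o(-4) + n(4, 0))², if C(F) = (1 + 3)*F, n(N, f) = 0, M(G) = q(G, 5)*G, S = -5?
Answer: 126736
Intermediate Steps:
q(Z, J) = -7 + J*Z (q(Z, J) = -2 + (J*Z - 5) = -2 + (-5 + J*Z) = -7 + J*Z)
M(G) = G*(-7 + 5*G) (M(G) = (-7 + 5*G)*G = G*(-7 + 5*G))
C(F) = 4*F
o(X) = -356 (o(X) = 4 - 4*5*(-7 + 5*5) = 4 - 4*5*(-7 + 25) = 4 - 4*5*18 = 4 - 4*90 = 4 - 1*360 = 4 - 360 = -356)
(o(-4) + n(4, 0))² = (-356 + 0)² = (-356)² = 126736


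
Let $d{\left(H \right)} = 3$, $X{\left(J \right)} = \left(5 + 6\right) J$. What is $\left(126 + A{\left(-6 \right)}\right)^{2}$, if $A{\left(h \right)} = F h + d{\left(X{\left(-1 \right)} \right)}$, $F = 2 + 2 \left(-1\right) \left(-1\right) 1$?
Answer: $11025$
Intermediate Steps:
$X{\left(J \right)} = 11 J$
$F = 4$ ($F = 2 + 2 \cdot 1 \cdot 1 = 2 + 2 \cdot 1 = 2 + 2 = 4$)
$A{\left(h \right)} = 3 + 4 h$ ($A{\left(h \right)} = 4 h + 3 = 3 + 4 h$)
$\left(126 + A{\left(-6 \right)}\right)^{2} = \left(126 + \left(3 + 4 \left(-6\right)\right)\right)^{2} = \left(126 + \left(3 - 24\right)\right)^{2} = \left(126 - 21\right)^{2} = 105^{2} = 11025$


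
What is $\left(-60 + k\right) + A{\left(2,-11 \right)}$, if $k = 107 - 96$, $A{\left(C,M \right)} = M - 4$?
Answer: $-64$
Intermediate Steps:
$A{\left(C,M \right)} = -4 + M$
$k = 11$
$\left(-60 + k\right) + A{\left(2,-11 \right)} = \left(-60 + 11\right) - 15 = -49 - 15 = -64$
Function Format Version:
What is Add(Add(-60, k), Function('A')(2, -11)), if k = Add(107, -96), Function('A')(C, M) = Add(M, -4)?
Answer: -64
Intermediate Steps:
Function('A')(C, M) = Add(-4, M)
k = 11
Add(Add(-60, k), Function('A')(2, -11)) = Add(Add(-60, 11), Add(-4, -11)) = Add(-49, -15) = -64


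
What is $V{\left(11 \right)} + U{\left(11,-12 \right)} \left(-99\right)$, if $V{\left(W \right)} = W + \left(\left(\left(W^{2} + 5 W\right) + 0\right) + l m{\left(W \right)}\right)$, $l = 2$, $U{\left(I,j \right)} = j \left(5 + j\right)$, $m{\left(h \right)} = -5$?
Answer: $-8139$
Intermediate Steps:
$V{\left(W \right)} = -10 + W^{2} + 6 W$ ($V{\left(W \right)} = W + \left(\left(\left(W^{2} + 5 W\right) + 0\right) + 2 \left(-5\right)\right) = W - \left(10 - W^{2} - 5 W\right) = W + \left(-10 + W^{2} + 5 W\right) = -10 + W^{2} + 6 W$)
$V{\left(11 \right)} + U{\left(11,-12 \right)} \left(-99\right) = \left(-10 + 11^{2} + 6 \cdot 11\right) + - 12 \left(5 - 12\right) \left(-99\right) = \left(-10 + 121 + 66\right) + \left(-12\right) \left(-7\right) \left(-99\right) = 177 + 84 \left(-99\right) = 177 - 8316 = -8139$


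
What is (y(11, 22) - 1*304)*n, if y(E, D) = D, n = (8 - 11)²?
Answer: -2538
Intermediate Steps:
n = 9 (n = (-3)² = 9)
(y(11, 22) - 1*304)*n = (22 - 1*304)*9 = (22 - 304)*9 = -282*9 = -2538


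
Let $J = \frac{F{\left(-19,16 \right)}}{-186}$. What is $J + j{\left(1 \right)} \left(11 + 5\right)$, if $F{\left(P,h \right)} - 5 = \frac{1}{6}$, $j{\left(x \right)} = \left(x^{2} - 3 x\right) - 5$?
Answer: $- \frac{4033}{36} \approx -112.03$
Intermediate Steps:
$j{\left(x \right)} = -5 + x^{2} - 3 x$
$F{\left(P,h \right)} = \frac{31}{6}$ ($F{\left(P,h \right)} = 5 + \frac{1}{6} = \frac{31}{6}$)
$J = - \frac{1}{36}$ ($J = \frac{31}{6 \left(-186\right)} = \frac{31}{6} \left(- \frac{1}{186}\right) = - \frac{1}{36} \approx -0.027778$)
$J + j{\left(1 \right)} \left(11 + 5\right) = - \frac{1}{36} + \left(-5 + 1^{2} - 3\right) \left(11 + 5\right) = - \frac{1}{36} + \left(-5 + 1 - 3\right) 16 = - \frac{1}{36} - 112 = - \frac{4033}{36}$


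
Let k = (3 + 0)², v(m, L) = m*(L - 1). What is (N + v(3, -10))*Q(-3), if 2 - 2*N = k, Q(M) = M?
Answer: 219/2 ≈ 109.50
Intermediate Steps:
v(m, L) = m*(-1 + L)
k = 9 (k = 3² = 9)
N = -7/2 (N = 1 - ½*9 = 1 - 9/2 = -7/2 ≈ -3.5000)
(N + v(3, -10))*Q(-3) = (-7/2 + 3*(-1 - 10))*(-3) = (-7/2 + 3*(-11))*(-3) = (-7/2 - 33)*(-3) = -73/2*(-3) = 219/2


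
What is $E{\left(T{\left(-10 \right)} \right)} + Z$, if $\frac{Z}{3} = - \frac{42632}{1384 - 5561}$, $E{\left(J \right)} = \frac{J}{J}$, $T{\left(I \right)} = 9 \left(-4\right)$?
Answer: $\frac{132073}{4177} \approx 31.619$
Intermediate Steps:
$T{\left(I \right)} = -36$
$E{\left(J \right)} = 1$
$Z = \frac{127896}{4177}$ ($Z = 3 \left(- \frac{42632}{1384 - 5561}\right) = 3 \left(- \frac{42632}{-4177}\right) = 3 \left(\left(-42632\right) \left(- \frac{1}{4177}\right)\right) = 3 \cdot \frac{42632}{4177} = \frac{127896}{4177} \approx 30.619$)
$E{\left(T{\left(-10 \right)} \right)} + Z = 1 + \frac{127896}{4177} = \frac{132073}{4177}$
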